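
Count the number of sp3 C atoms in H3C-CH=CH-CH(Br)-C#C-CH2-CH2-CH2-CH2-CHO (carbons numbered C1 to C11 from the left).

6

C1: sp3 ✓
C2: sp2
C3: sp2
C4: sp3 ✓
C5: sp
C6: sp
C7: sp3 ✓
C8: sp3 ✓
C9: sp3 ✓
C10: sp3 ✓
C11: sp2
C1, C4, C7, C8, C9, C10 → 6 sp3 carbons.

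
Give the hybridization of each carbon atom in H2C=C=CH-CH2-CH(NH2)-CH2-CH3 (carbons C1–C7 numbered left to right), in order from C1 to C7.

C1 is sp2: 3 σ bonds, plus one π bond, 3 electron-density regions.
C2 (2 σ bonds, plus two π bonds) has steric number 2: sp.
C3 is sp2: 3 σ bonds, plus one π bond, 3 electron-density regions.
C4 carries 4 σ bonds, giving a steric number of 4, so it is sp3.
C5 has 4 σ bonds: steric number 4 → sp3.
C6 — 4 σ bonds. Steric number 4, so sp3.
C7: 4 σ bonds; 4 regions of electron density → sp3.

C1 sp2, C2 sp, C3 sp2, C4 sp3, C5 sp3, C6 sp3, C7 sp3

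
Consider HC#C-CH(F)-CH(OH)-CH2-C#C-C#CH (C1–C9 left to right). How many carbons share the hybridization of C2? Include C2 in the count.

6

C2 is sp (two π bonds).
C1: sp ✓
C2: sp ✓
C3: sp3
C4: sp3
C5: sp3
C6: sp ✓
C7: sp ✓
C8: sp ✓
C9: sp ✓
6 carbons are sp.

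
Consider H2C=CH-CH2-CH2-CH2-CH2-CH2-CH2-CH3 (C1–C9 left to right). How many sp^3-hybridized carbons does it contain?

C1: sp2
C2: sp2
C3: sp3 ✓
C4: sp3 ✓
C5: sp3 ✓
C6: sp3 ✓
C7: sp3 ✓
C8: sp3 ✓
C9: sp3 ✓
C3, C4, C5, C6, C7, C8, C9 → 7 sp3 carbons.

7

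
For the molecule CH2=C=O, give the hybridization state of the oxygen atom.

The oxygen atom is sp2: 1 σ bond and 2 lone pairs, plus one π bond, 3 electron-density regions.

sp2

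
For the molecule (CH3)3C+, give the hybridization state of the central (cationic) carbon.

Three σ bonds and an empty p orbital; no lone pair → steric number 3 → sp2 and planar.

sp²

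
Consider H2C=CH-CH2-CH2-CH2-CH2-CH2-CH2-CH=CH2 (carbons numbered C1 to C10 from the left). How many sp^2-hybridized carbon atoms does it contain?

4

C1: sp2 ✓
C2: sp2 ✓
C3: sp3
C4: sp3
C5: sp3
C6: sp3
C7: sp3
C8: sp3
C9: sp2 ✓
C10: sp2 ✓
C1, C2, C9, C10 → 4 sp2 carbons.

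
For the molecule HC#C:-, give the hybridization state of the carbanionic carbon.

One σ bond + one lone pair = steric number 2 → sp.

sp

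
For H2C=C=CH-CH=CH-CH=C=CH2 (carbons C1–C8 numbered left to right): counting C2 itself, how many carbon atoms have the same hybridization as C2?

C2 is sp (two π bonds).
C1: sp2
C2: sp ✓
C3: sp2
C4: sp2
C5: sp2
C6: sp2
C7: sp ✓
C8: sp2
2 carbons are sp.

2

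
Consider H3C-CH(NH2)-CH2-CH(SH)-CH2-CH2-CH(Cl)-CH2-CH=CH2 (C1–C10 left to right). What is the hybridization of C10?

sp2

C10: 3 σ bonds, plus one π bond; 3 regions of electron density → sp2.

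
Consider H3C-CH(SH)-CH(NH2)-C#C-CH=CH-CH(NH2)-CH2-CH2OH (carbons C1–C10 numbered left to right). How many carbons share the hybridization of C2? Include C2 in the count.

6

C2 is sp3 (only σ bonds).
C1: sp3 ✓
C2: sp3 ✓
C3: sp3 ✓
C4: sp
C5: sp
C6: sp2
C7: sp2
C8: sp3 ✓
C9: sp3 ✓
C10: sp3 ✓
6 carbons are sp3.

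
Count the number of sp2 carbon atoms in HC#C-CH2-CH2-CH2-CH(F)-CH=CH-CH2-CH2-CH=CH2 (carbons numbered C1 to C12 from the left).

4

C1: sp
C2: sp
C3: sp3
C4: sp3
C5: sp3
C6: sp3
C7: sp2 ✓
C8: sp2 ✓
C9: sp3
C10: sp3
C11: sp2 ✓
C12: sp2 ✓
C7, C8, C11, C12 → 4 sp2 carbons.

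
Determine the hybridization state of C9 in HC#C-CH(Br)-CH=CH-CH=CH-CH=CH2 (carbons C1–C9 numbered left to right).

C9 is sp2: 3 σ bonds, plus one π bond, 3 electron-density regions.

sp²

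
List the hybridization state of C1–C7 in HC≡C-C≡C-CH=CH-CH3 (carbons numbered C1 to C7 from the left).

C1 sp, C2 sp, C3 sp, C4 sp, C5 sp2, C6 sp2, C7 sp3

C1 has 2 σ bonds, plus two π bonds: steric number 2 → sp.
C2 is sp: 2 σ bonds, plus two π bonds, 2 electron-density regions.
C3 has 2 σ bonds, plus two π bonds: steric number 2 → sp.
C4: 2 σ bonds, plus two π bonds — 2 electron domains, sp.
C5 carries 3 σ bonds, plus one π bond, giving a steric number of 3, so it is sp2.
C6 is sp2: 3 σ bonds, plus one π bond, 3 electron-density regions.
C7 (4 σ bonds) has steric number 4: sp3.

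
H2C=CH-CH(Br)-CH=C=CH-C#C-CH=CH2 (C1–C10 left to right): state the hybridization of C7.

C7 — 2 σ bonds, plus two π bonds. Steric number 2, so sp.

sp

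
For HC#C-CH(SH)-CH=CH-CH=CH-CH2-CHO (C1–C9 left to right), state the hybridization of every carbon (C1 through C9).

C1 sp, C2 sp, C3 sp3, C4 sp2, C5 sp2, C6 sp2, C7 sp2, C8 sp3, C9 sp2

C1: 2 σ bonds, plus two π bonds — 2 electron domains, sp.
C2 has 2 σ bonds, plus two π bonds: steric number 2 → sp.
C3 — 4 σ bonds. Steric number 4, so sp3.
C4 has 3 σ bonds, plus one π bond: steric number 3 → sp2.
C5 is sp2: 3 σ bonds, plus one π bond, 3 electron-density regions.
C6 (3 σ bonds, plus one π bond) has steric number 3: sp2.
C7 — 3 σ bonds, plus one π bond. Steric number 3, so sp2.
C8: 4 σ bonds — 4 electron domains, sp3.
C9 carries 3 σ bonds, plus one π bond, giving a steric number of 3, so it is sp2.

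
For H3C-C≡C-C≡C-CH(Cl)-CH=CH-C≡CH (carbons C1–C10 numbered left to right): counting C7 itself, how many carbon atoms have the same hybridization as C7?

2

C7 is sp2 (one π bond).
C1: sp3
C2: sp
C3: sp
C4: sp
C5: sp
C6: sp3
C7: sp2 ✓
C8: sp2 ✓
C9: sp
C10: sp
2 carbons are sp2.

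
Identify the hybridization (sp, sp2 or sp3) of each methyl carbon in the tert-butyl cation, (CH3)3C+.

Each methyl carbon: 4 σ bonds; 4 regions of electron density → sp3.

sp^3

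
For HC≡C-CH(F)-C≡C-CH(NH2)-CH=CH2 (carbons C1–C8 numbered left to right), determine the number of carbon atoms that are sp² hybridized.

C1: sp
C2: sp
C3: sp3
C4: sp
C5: sp
C6: sp3
C7: sp2 ✓
C8: sp2 ✓
C7, C8 → 2 sp2 carbons.

2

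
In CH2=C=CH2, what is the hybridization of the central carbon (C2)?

sp

Two σ bonds and two π bonds (one to each neighbour) → sp.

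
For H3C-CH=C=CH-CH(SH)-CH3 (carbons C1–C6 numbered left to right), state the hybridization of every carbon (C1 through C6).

C1: 4 σ bonds; 4 regions of electron density → sp3.
C2 carries 3 σ bonds, plus one π bond, giving a steric number of 3, so it is sp2.
C3 is sp: 2 σ bonds, plus two π bonds, 2 electron-density regions.
C4: 3 σ bonds, plus one π bond; 3 regions of electron density → sp2.
C5: 4 σ bonds; 4 regions of electron density → sp3.
C6 is sp3: 4 σ bonds, 4 electron-density regions.

C1 sp3, C2 sp2, C3 sp, C4 sp2, C5 sp3, C6 sp3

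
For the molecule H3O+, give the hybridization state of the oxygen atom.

sp3

Three σ bonds + one lone pair = steric number 4 → sp3.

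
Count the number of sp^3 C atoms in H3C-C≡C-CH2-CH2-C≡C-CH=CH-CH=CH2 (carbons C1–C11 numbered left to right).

3

C1: sp3 ✓
C2: sp
C3: sp
C4: sp3 ✓
C5: sp3 ✓
C6: sp
C7: sp
C8: sp2
C9: sp2
C10: sp2
C11: sp2
C1, C4, C5 → 3 sp3 carbons.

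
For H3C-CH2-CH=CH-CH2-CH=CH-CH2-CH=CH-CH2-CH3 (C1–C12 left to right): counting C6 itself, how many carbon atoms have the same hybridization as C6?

6

C6 is sp2 (one π bond).
C1: sp3
C2: sp3
C3: sp2 ✓
C4: sp2 ✓
C5: sp3
C6: sp2 ✓
C7: sp2 ✓
C8: sp3
C9: sp2 ✓
C10: sp2 ✓
C11: sp3
C12: sp3
6 carbons are sp2.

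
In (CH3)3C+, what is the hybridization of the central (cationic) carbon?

Three σ bonds and an empty p orbital; no lone pair → steric number 3 → sp2 and planar.

sp^2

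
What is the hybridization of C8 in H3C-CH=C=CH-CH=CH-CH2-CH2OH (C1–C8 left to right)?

sp3

C8 is sp3: 4 σ bonds, 4 electron-density regions.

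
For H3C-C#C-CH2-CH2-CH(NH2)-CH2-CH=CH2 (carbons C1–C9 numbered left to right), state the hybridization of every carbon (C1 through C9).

C1 sp3, C2 sp, C3 sp, C4 sp3, C5 sp3, C6 sp3, C7 sp3, C8 sp2, C9 sp2

C1 has 4 σ bonds: steric number 4 → sp3.
C2 is sp: 2 σ bonds, plus two π bonds, 2 electron-density regions.
C3 (2 σ bonds, plus two π bonds) has steric number 2: sp.
C4: 4 σ bonds; 4 regions of electron density → sp3.
C5 carries 4 σ bonds, giving a steric number of 4, so it is sp3.
C6 — 4 σ bonds. Steric number 4, so sp3.
C7 — 4 σ bonds. Steric number 4, so sp3.
C8 is sp2: 3 σ bonds, plus one π bond, 3 electron-density regions.
C9: 3 σ bonds, plus one π bond — 3 electron domains, sp2.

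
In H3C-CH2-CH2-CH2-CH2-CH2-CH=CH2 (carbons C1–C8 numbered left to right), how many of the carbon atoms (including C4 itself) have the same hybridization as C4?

6

C4 is sp3 (only σ bonds).
C1: sp3 ✓
C2: sp3 ✓
C3: sp3 ✓
C4: sp3 ✓
C5: sp3 ✓
C6: sp3 ✓
C7: sp2
C8: sp2
6 carbons are sp3.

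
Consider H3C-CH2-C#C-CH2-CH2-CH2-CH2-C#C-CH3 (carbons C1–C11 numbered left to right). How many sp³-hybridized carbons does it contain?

C1: sp3 ✓
C2: sp3 ✓
C3: sp
C4: sp
C5: sp3 ✓
C6: sp3 ✓
C7: sp3 ✓
C8: sp3 ✓
C9: sp
C10: sp
C11: sp3 ✓
C1, C2, C5, C6, C7, C8, C11 → 7 sp3 carbons.

7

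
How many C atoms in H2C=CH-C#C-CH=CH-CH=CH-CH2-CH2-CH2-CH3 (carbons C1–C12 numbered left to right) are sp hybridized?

2

C1: sp2
C2: sp2
C3: sp ✓
C4: sp ✓
C5: sp2
C6: sp2
C7: sp2
C8: sp2
C9: sp3
C10: sp3
C11: sp3
C12: sp3
C3, C4 → 2 sp carbons.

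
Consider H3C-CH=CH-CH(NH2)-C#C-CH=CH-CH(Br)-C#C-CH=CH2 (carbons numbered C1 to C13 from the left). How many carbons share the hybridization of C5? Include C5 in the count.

4

C5 is sp (two π bonds).
C1: sp3
C2: sp2
C3: sp2
C4: sp3
C5: sp ✓
C6: sp ✓
C7: sp2
C8: sp2
C9: sp3
C10: sp ✓
C11: sp ✓
C12: sp2
C13: sp2
4 carbons are sp.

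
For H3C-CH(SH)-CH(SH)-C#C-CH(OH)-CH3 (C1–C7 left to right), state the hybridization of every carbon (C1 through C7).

C1: 4 σ bonds — 4 electron domains, sp3.
C2: 4 σ bonds; 4 regions of electron density → sp3.
C3: 4 σ bonds; 4 regions of electron density → sp3.
C4 (2 σ bonds, plus two π bonds) has steric number 2: sp.
C5 is sp: 2 σ bonds, plus two π bonds, 2 electron-density regions.
C6: 4 σ bonds; 4 regions of electron density → sp3.
C7 is sp3: 4 σ bonds, 4 electron-density regions.

C1 sp3, C2 sp3, C3 sp3, C4 sp, C5 sp, C6 sp3, C7 sp3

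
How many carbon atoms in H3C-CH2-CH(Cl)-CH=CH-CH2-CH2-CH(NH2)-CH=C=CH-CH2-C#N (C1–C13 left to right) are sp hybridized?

C1: sp3
C2: sp3
C3: sp3
C4: sp2
C5: sp2
C6: sp3
C7: sp3
C8: sp3
C9: sp2
C10: sp ✓
C11: sp2
C12: sp3
C13: sp ✓
C10, C13 → 2 sp carbons.

2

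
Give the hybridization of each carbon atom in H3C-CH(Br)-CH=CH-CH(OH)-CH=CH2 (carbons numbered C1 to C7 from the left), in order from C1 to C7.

C1 has 4 σ bonds: steric number 4 → sp3.
C2 has 4 σ bonds: steric number 4 → sp3.
C3: 3 σ bonds, plus one π bond; 3 regions of electron density → sp2.
C4: 3 σ bonds, plus one π bond — 3 electron domains, sp2.
C5: 4 σ bonds — 4 electron domains, sp3.
C6: 3 σ bonds, plus one π bond; 3 regions of electron density → sp2.
C7: 3 σ bonds, plus one π bond; 3 regions of electron density → sp2.

C1 sp3, C2 sp3, C3 sp2, C4 sp2, C5 sp3, C6 sp2, C7 sp2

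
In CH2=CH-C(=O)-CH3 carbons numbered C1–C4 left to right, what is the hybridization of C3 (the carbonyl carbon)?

sp²

C3 (the carbonyl carbon) carries 3 σ bonds, plus one π bond, giving a steric number of 3, so it is sp2.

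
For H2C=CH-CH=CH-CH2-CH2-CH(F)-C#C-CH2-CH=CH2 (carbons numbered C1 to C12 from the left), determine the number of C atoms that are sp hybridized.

C1: sp2
C2: sp2
C3: sp2
C4: sp2
C5: sp3
C6: sp3
C7: sp3
C8: sp ✓
C9: sp ✓
C10: sp3
C11: sp2
C12: sp2
C8, C9 → 2 sp carbons.

2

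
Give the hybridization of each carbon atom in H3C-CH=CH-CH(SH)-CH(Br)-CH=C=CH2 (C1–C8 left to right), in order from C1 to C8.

C1 sp3, C2 sp2, C3 sp2, C4 sp3, C5 sp3, C6 sp2, C7 sp, C8 sp2

C1: 4 σ bonds — 4 electron domains, sp3.
C2: 3 σ bonds, plus one π bond — 3 electron domains, sp2.
C3 carries 3 σ bonds, plus one π bond, giving a steric number of 3, so it is sp2.
C4 is sp3: 4 σ bonds, 4 electron-density regions.
C5 (4 σ bonds) has steric number 4: sp3.
C6 carries 3 σ bonds, plus one π bond, giving a steric number of 3, so it is sp2.
C7: 2 σ bonds, plus two π bonds; 2 regions of electron density → sp.
C8 — 3 σ bonds, plus one π bond. Steric number 3, so sp2.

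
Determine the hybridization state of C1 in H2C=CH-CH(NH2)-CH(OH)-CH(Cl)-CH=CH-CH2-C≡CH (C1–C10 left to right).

C1 carries 3 σ bonds, plus one π bond, giving a steric number of 3, so it is sp2.

sp2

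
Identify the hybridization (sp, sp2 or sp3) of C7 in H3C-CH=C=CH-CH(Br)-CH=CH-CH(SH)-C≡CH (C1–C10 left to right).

C7: 3 σ bonds, plus one π bond; 3 regions of electron density → sp2.

sp^2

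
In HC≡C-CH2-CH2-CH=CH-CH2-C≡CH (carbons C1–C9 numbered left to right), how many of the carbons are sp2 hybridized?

2

C1: sp
C2: sp
C3: sp3
C4: sp3
C5: sp2 ✓
C6: sp2 ✓
C7: sp3
C8: sp
C9: sp
C5, C6 → 2 sp2 carbons.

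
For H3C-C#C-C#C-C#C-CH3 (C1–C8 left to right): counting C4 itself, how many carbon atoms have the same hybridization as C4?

6

C4 is sp (two π bonds).
C1: sp3
C2: sp ✓
C3: sp ✓
C4: sp ✓
C5: sp ✓
C6: sp ✓
C7: sp ✓
C8: sp3
6 carbons are sp.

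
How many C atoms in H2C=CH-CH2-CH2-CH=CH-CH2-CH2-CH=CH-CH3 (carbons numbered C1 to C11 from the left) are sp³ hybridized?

5

C1: sp2
C2: sp2
C3: sp3 ✓
C4: sp3 ✓
C5: sp2
C6: sp2
C7: sp3 ✓
C8: sp3 ✓
C9: sp2
C10: sp2
C11: sp3 ✓
C3, C4, C7, C8, C11 → 5 sp3 carbons.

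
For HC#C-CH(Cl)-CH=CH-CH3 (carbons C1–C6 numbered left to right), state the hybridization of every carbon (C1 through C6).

C1 carries 2 σ bonds, plus two π bonds, giving a steric number of 2, so it is sp.
C2 — 2 σ bonds, plus two π bonds. Steric number 2, so sp.
C3 is sp3: 4 σ bonds, 4 electron-density regions.
C4 carries 3 σ bonds, plus one π bond, giving a steric number of 3, so it is sp2.
C5 carries 3 σ bonds, plus one π bond, giving a steric number of 3, so it is sp2.
C6 — 4 σ bonds. Steric number 4, so sp3.

C1 sp, C2 sp, C3 sp3, C4 sp2, C5 sp2, C6 sp3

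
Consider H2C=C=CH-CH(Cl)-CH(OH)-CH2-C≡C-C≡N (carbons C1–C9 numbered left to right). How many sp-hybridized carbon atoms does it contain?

C1: sp2
C2: sp ✓
C3: sp2
C4: sp3
C5: sp3
C6: sp3
C7: sp ✓
C8: sp ✓
C9: sp ✓
C2, C7, C8, C9 → 4 sp carbons.

4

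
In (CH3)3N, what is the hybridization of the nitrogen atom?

sp^3

The nitrogen atom — 3 σ bonds and 1 lone pair. Steric number 4, so sp3.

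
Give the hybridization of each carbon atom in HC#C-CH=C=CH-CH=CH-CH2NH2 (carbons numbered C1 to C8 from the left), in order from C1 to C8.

C1 carries 2 σ bonds, plus two π bonds, giving a steric number of 2, so it is sp.
C2: 2 σ bonds, plus two π bonds; 2 regions of electron density → sp.
C3 (3 σ bonds, plus one π bond) has steric number 3: sp2.
C4 has 2 σ bonds, plus two π bonds: steric number 2 → sp.
C5 has 3 σ bonds, plus one π bond: steric number 3 → sp2.
C6 — 3 σ bonds, plus one π bond. Steric number 3, so sp2.
C7 (3 σ bonds, plus one π bond) has steric number 3: sp2.
C8 (4 σ bonds) has steric number 4: sp3.

C1 sp, C2 sp, C3 sp2, C4 sp, C5 sp2, C6 sp2, C7 sp2, C8 sp3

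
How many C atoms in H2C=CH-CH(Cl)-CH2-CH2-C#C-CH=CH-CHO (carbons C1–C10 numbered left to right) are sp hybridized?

2

C1: sp2
C2: sp2
C3: sp3
C4: sp3
C5: sp3
C6: sp ✓
C7: sp ✓
C8: sp2
C9: sp2
C10: sp2
C6, C7 → 2 sp carbons.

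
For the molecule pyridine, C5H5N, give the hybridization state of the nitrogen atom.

sp²

N has two σ bonds and one lone pair in the ring plane (steric number 3 → sp2); its p orbital contributes one electron to the aromatic π system via the C=N double bond.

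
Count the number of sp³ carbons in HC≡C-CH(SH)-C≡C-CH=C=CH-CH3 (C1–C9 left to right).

2

C1: sp
C2: sp
C3: sp3 ✓
C4: sp
C5: sp
C6: sp2
C7: sp
C8: sp2
C9: sp3 ✓
C3, C9 → 2 sp3 carbons.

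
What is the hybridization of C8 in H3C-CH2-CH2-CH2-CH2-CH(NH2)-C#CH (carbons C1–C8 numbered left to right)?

C8: 2 σ bonds, plus two π bonds — 2 electron domains, sp.

sp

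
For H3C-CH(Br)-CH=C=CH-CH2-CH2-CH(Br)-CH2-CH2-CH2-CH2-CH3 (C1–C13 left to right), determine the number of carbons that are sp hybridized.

1

C1: sp3
C2: sp3
C3: sp2
C4: sp ✓
C5: sp2
C6: sp3
C7: sp3
C8: sp3
C9: sp3
C10: sp3
C11: sp3
C12: sp3
C13: sp3
C4 → 1 sp carbon.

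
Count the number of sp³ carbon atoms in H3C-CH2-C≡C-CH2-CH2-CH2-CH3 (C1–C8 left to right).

C1: sp3 ✓
C2: sp3 ✓
C3: sp
C4: sp
C5: sp3 ✓
C6: sp3 ✓
C7: sp3 ✓
C8: sp3 ✓
C1, C2, C5, C6, C7, C8 → 6 sp3 carbons.

6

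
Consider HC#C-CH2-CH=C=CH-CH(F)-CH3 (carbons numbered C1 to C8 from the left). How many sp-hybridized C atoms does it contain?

3

C1: sp ✓
C2: sp ✓
C3: sp3
C4: sp2
C5: sp ✓
C6: sp2
C7: sp3
C8: sp3
C1, C2, C5 → 3 sp carbons.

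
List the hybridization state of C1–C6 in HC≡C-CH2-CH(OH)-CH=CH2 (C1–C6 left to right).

C1 sp, C2 sp, C3 sp3, C4 sp3, C5 sp2, C6 sp2

C1: 2 σ bonds, plus two π bonds; 2 regions of electron density → sp.
C2 is sp: 2 σ bonds, plus two π bonds, 2 electron-density regions.
C3 carries 4 σ bonds, giving a steric number of 4, so it is sp3.
C4 (4 σ bonds) has steric number 4: sp3.
C5 is sp2: 3 σ bonds, plus one π bond, 3 electron-density regions.
C6 has 3 σ bonds, plus one π bond: steric number 3 → sp2.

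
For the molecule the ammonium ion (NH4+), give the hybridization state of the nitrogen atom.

Four σ bonds, no lone pair → sp3, tetrahedral.

sp^3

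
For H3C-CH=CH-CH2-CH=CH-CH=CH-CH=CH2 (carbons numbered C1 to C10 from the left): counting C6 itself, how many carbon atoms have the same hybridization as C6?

C6 is sp2 (one π bond).
C1: sp3
C2: sp2 ✓
C3: sp2 ✓
C4: sp3
C5: sp2 ✓
C6: sp2 ✓
C7: sp2 ✓
C8: sp2 ✓
C9: sp2 ✓
C10: sp2 ✓
8 carbons are sp2.

8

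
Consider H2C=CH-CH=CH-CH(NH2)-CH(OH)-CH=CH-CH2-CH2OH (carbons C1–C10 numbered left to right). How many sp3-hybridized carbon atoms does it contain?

C1: sp2
C2: sp2
C3: sp2
C4: sp2
C5: sp3 ✓
C6: sp3 ✓
C7: sp2
C8: sp2
C9: sp3 ✓
C10: sp3 ✓
C5, C6, C9, C10 → 4 sp3 carbons.

4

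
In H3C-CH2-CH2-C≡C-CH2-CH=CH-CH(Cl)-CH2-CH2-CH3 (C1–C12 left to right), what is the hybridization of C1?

C1 (4 σ bonds) has steric number 4: sp3.

sp^3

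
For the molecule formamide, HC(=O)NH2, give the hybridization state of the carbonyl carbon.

sp2

The carbonyl carbon carries 3 σ bonds, plus one π bond, giving a steric number of 3, so it is sp2.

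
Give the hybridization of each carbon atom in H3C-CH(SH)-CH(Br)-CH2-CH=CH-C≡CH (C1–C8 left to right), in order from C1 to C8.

C1 sp3, C2 sp3, C3 sp3, C4 sp3, C5 sp2, C6 sp2, C7 sp, C8 sp

C1 carries 4 σ bonds, giving a steric number of 4, so it is sp3.
C2 — 4 σ bonds. Steric number 4, so sp3.
C3: 4 σ bonds — 4 electron domains, sp3.
C4 has 4 σ bonds: steric number 4 → sp3.
C5 has 3 σ bonds, plus one π bond: steric number 3 → sp2.
C6: 3 σ bonds, plus one π bond — 3 electron domains, sp2.
C7: 2 σ bonds, plus two π bonds — 2 electron domains, sp.
C8 has 2 σ bonds, plus two π bonds: steric number 2 → sp.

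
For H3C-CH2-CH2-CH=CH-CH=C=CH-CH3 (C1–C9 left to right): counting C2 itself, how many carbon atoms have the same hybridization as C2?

4

C2 is sp3 (only σ bonds).
C1: sp3 ✓
C2: sp3 ✓
C3: sp3 ✓
C4: sp2
C5: sp2
C6: sp2
C7: sp
C8: sp2
C9: sp3 ✓
4 carbons are sp3.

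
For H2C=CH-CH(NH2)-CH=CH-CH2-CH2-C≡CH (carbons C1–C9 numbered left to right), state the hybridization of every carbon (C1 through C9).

C1 sp2, C2 sp2, C3 sp3, C4 sp2, C5 sp2, C6 sp3, C7 sp3, C8 sp, C9 sp

C1: 3 σ bonds, plus one π bond — 3 electron domains, sp2.
C2: 3 σ bonds, plus one π bond — 3 electron domains, sp2.
C3: 4 σ bonds; 4 regions of electron density → sp3.
C4 (3 σ bonds, plus one π bond) has steric number 3: sp2.
C5 is sp2: 3 σ bonds, plus one π bond, 3 electron-density regions.
C6 (4 σ bonds) has steric number 4: sp3.
C7 has 4 σ bonds: steric number 4 → sp3.
C8 has 2 σ bonds, plus two π bonds: steric number 2 → sp.
C9 (2 σ bonds, plus two π bonds) has steric number 2: sp.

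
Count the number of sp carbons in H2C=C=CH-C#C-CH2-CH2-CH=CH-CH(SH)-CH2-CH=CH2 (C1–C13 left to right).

3

C1: sp2
C2: sp ✓
C3: sp2
C4: sp ✓
C5: sp ✓
C6: sp3
C7: sp3
C8: sp2
C9: sp2
C10: sp3
C11: sp3
C12: sp2
C13: sp2
C2, C4, C5 → 3 sp carbons.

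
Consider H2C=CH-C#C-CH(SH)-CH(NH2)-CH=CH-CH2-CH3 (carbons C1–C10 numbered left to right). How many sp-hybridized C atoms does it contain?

C1: sp2
C2: sp2
C3: sp ✓
C4: sp ✓
C5: sp3
C6: sp3
C7: sp2
C8: sp2
C9: sp3
C10: sp3
C3, C4 → 2 sp carbons.

2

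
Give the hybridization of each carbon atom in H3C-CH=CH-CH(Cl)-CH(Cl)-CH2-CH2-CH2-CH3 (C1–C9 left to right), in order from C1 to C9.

C1: 4 σ bonds; 4 regions of electron density → sp3.
C2: 3 σ bonds, plus one π bond; 3 regions of electron density → sp2.
C3 carries 3 σ bonds, plus one π bond, giving a steric number of 3, so it is sp2.
C4: 4 σ bonds; 4 regions of electron density → sp3.
C5: 4 σ bonds — 4 electron domains, sp3.
C6: 4 σ bonds — 4 electron domains, sp3.
C7 has 4 σ bonds: steric number 4 → sp3.
C8 is sp3: 4 σ bonds, 4 electron-density regions.
C9: 4 σ bonds; 4 regions of electron density → sp3.

C1 sp3, C2 sp2, C3 sp2, C4 sp3, C5 sp3, C6 sp3, C7 sp3, C8 sp3, C9 sp3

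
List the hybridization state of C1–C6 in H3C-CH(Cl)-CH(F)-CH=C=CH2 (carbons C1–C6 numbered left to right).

C1 sp3, C2 sp3, C3 sp3, C4 sp2, C5 sp, C6 sp2

C1 — 4 σ bonds. Steric number 4, so sp3.
C2: 4 σ bonds — 4 electron domains, sp3.
C3: 4 σ bonds — 4 electron domains, sp3.
C4 is sp2: 3 σ bonds, plus one π bond, 3 electron-density regions.
C5 is sp: 2 σ bonds, plus two π bonds, 2 electron-density regions.
C6: 3 σ bonds, plus one π bond; 3 regions of electron density → sp2.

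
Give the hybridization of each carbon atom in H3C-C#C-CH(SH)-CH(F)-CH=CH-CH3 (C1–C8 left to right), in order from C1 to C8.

C1: 4 σ bonds; 4 regions of electron density → sp3.
C2: 2 σ bonds, plus two π bonds; 2 regions of electron density → sp.
C3: 2 σ bonds, plus two π bonds — 2 electron domains, sp.
C4 has 4 σ bonds: steric number 4 → sp3.
C5: 4 σ bonds; 4 regions of electron density → sp3.
C6 (3 σ bonds, plus one π bond) has steric number 3: sp2.
C7: 3 σ bonds, plus one π bond — 3 electron domains, sp2.
C8 has 4 σ bonds: steric number 4 → sp3.

C1 sp3, C2 sp, C3 sp, C4 sp3, C5 sp3, C6 sp2, C7 sp2, C8 sp3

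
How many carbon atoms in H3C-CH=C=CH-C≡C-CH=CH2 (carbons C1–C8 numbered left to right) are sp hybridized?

C1: sp3
C2: sp2
C3: sp ✓
C4: sp2
C5: sp ✓
C6: sp ✓
C7: sp2
C8: sp2
C3, C5, C6 → 3 sp carbons.

3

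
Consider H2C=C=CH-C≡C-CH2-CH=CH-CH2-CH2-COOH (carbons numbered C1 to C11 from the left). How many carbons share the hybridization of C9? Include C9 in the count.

C9 is sp3 (only σ bonds).
C1: sp2
C2: sp
C3: sp2
C4: sp
C5: sp
C6: sp3 ✓
C7: sp2
C8: sp2
C9: sp3 ✓
C10: sp3 ✓
C11: sp2
3 carbons are sp3.

3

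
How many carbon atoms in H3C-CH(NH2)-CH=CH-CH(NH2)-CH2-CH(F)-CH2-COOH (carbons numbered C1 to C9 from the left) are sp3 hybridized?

C1: sp3 ✓
C2: sp3 ✓
C3: sp2
C4: sp2
C5: sp3 ✓
C6: sp3 ✓
C7: sp3 ✓
C8: sp3 ✓
C9: sp2
C1, C2, C5, C6, C7, C8 → 6 sp3 carbons.

6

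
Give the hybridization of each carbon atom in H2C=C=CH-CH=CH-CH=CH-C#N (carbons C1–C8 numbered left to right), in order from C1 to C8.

C1 sp2, C2 sp, C3 sp2, C4 sp2, C5 sp2, C6 sp2, C7 sp2, C8 sp

C1: 3 σ bonds, plus one π bond; 3 regions of electron density → sp2.
C2 — 2 σ bonds, plus two π bonds. Steric number 2, so sp.
C3 (3 σ bonds, plus one π bond) has steric number 3: sp2.
C4 has 3 σ bonds, plus one π bond: steric number 3 → sp2.
C5 has 3 σ bonds, plus one π bond: steric number 3 → sp2.
C6 is sp2: 3 σ bonds, plus one π bond, 3 electron-density regions.
C7 (3 σ bonds, plus one π bond) has steric number 3: sp2.
C8 carries 2 σ bonds, plus two π bonds, giving a steric number of 2, so it is sp.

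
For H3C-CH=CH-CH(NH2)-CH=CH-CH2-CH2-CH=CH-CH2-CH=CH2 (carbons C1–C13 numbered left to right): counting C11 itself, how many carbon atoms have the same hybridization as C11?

5

C11 is sp3 (only σ bonds).
C1: sp3 ✓
C2: sp2
C3: sp2
C4: sp3 ✓
C5: sp2
C6: sp2
C7: sp3 ✓
C8: sp3 ✓
C9: sp2
C10: sp2
C11: sp3 ✓
C12: sp2
C13: sp2
5 carbons are sp3.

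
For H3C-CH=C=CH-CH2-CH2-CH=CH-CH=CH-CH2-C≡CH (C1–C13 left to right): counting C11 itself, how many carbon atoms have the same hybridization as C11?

4

C11 is sp3 (only σ bonds).
C1: sp3 ✓
C2: sp2
C3: sp
C4: sp2
C5: sp3 ✓
C6: sp3 ✓
C7: sp2
C8: sp2
C9: sp2
C10: sp2
C11: sp3 ✓
C12: sp
C13: sp
4 carbons are sp3.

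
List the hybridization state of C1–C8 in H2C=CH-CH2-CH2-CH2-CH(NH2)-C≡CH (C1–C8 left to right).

C1: 3 σ bonds, plus one π bond; 3 regions of electron density → sp2.
C2 — 3 σ bonds, plus one π bond. Steric number 3, so sp2.
C3 — 4 σ bonds. Steric number 4, so sp3.
C4: 4 σ bonds; 4 regions of electron density → sp3.
C5 — 4 σ bonds. Steric number 4, so sp3.
C6 is sp3: 4 σ bonds, 4 electron-density regions.
C7 has 2 σ bonds, plus two π bonds: steric number 2 → sp.
C8 is sp: 2 σ bonds, plus two π bonds, 2 electron-density regions.

C1 sp2, C2 sp2, C3 sp3, C4 sp3, C5 sp3, C6 sp3, C7 sp, C8 sp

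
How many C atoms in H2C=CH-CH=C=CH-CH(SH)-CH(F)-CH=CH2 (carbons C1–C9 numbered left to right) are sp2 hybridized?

C1: sp2 ✓
C2: sp2 ✓
C3: sp2 ✓
C4: sp
C5: sp2 ✓
C6: sp3
C7: sp3
C8: sp2 ✓
C9: sp2 ✓
C1, C2, C3, C5, C8, C9 → 6 sp2 carbons.

6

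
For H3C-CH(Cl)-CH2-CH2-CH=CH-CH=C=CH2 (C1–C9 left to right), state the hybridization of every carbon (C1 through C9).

C1 sp3, C2 sp3, C3 sp3, C4 sp3, C5 sp2, C6 sp2, C7 sp2, C8 sp, C9 sp2

C1: 4 σ bonds — 4 electron domains, sp3.
C2 (4 σ bonds) has steric number 4: sp3.
C3 (4 σ bonds) has steric number 4: sp3.
C4: 4 σ bonds; 4 regions of electron density → sp3.
C5 carries 3 σ bonds, plus one π bond, giving a steric number of 3, so it is sp2.
C6: 3 σ bonds, plus one π bond; 3 regions of electron density → sp2.
C7 carries 3 σ bonds, plus one π bond, giving a steric number of 3, so it is sp2.
C8 — 2 σ bonds, plus two π bonds. Steric number 2, so sp.
C9: 3 σ bonds, plus one π bond — 3 electron domains, sp2.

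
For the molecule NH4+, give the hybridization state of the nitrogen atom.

sp³

Four σ bonds, no lone pair → sp3, tetrahedral.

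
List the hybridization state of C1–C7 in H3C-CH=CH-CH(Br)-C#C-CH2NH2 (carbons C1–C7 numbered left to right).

C1 sp3, C2 sp2, C3 sp2, C4 sp3, C5 sp, C6 sp, C7 sp3

C1: 4 σ bonds — 4 electron domains, sp3.
C2 carries 3 σ bonds, plus one π bond, giving a steric number of 3, so it is sp2.
C3 (3 σ bonds, plus one π bond) has steric number 3: sp2.
C4 (4 σ bonds) has steric number 4: sp3.
C5: 2 σ bonds, plus two π bonds — 2 electron domains, sp.
C6: 2 σ bonds, plus two π bonds — 2 electron domains, sp.
C7 has 4 σ bonds: steric number 4 → sp3.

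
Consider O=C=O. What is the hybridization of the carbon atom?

sp

Two σ bonds, two π bonds → steric number 2 → sp.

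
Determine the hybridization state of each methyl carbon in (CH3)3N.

sp3

Each methyl carbon is sp3: 4 σ bonds, 4 electron-density regions.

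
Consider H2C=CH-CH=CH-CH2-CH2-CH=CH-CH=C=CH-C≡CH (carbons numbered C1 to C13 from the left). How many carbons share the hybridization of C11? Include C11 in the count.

8

C11 is sp2 (one π bond).
C1: sp2 ✓
C2: sp2 ✓
C3: sp2 ✓
C4: sp2 ✓
C5: sp3
C6: sp3
C7: sp2 ✓
C8: sp2 ✓
C9: sp2 ✓
C10: sp
C11: sp2 ✓
C12: sp
C13: sp
8 carbons are sp2.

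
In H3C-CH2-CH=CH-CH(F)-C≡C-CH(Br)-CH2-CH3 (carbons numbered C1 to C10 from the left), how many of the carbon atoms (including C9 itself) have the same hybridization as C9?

C9 is sp3 (only σ bonds).
C1: sp3 ✓
C2: sp3 ✓
C3: sp2
C4: sp2
C5: sp3 ✓
C6: sp
C7: sp
C8: sp3 ✓
C9: sp3 ✓
C10: sp3 ✓
6 carbons are sp3.

6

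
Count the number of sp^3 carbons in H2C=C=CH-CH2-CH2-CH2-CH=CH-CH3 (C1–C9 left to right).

4

C1: sp2
C2: sp
C3: sp2
C4: sp3 ✓
C5: sp3 ✓
C6: sp3 ✓
C7: sp2
C8: sp2
C9: sp3 ✓
C4, C5, C6, C9 → 4 sp3 carbons.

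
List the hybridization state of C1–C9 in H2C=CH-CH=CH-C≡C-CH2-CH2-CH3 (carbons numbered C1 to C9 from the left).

C1 — 3 σ bonds, plus one π bond. Steric number 3, so sp2.
C2: 3 σ bonds, plus one π bond; 3 regions of electron density → sp2.
C3 carries 3 σ bonds, plus one π bond, giving a steric number of 3, so it is sp2.
C4 carries 3 σ bonds, plus one π bond, giving a steric number of 3, so it is sp2.
C5 is sp: 2 σ bonds, plus two π bonds, 2 electron-density regions.
C6 is sp: 2 σ bonds, plus two π bonds, 2 electron-density regions.
C7 has 4 σ bonds: steric number 4 → sp3.
C8 is sp3: 4 σ bonds, 4 electron-density regions.
C9 has 4 σ bonds: steric number 4 → sp3.

C1 sp2, C2 sp2, C3 sp2, C4 sp2, C5 sp, C6 sp, C7 sp3, C8 sp3, C9 sp3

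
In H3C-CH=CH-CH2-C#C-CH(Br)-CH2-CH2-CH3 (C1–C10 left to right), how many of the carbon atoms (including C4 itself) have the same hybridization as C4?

C4 is sp3 (only σ bonds).
C1: sp3 ✓
C2: sp2
C3: sp2
C4: sp3 ✓
C5: sp
C6: sp
C7: sp3 ✓
C8: sp3 ✓
C9: sp3 ✓
C10: sp3 ✓
6 carbons are sp3.

6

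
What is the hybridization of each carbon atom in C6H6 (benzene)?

Every ring carbon has three σ bonds and contributes one p electron to the aromatic π system.

sp²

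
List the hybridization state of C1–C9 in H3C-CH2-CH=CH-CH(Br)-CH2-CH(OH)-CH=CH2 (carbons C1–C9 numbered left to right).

C1: 4 σ bonds; 4 regions of electron density → sp3.
C2: 4 σ bonds; 4 regions of electron density → sp3.
C3 (3 σ bonds, plus one π bond) has steric number 3: sp2.
C4 is sp2: 3 σ bonds, plus one π bond, 3 electron-density regions.
C5 (4 σ bonds) has steric number 4: sp3.
C6 has 4 σ bonds: steric number 4 → sp3.
C7: 4 σ bonds — 4 electron domains, sp3.
C8 is sp2: 3 σ bonds, plus one π bond, 3 electron-density regions.
C9 is sp2: 3 σ bonds, plus one π bond, 3 electron-density regions.

C1 sp3, C2 sp3, C3 sp2, C4 sp2, C5 sp3, C6 sp3, C7 sp3, C8 sp2, C9 sp2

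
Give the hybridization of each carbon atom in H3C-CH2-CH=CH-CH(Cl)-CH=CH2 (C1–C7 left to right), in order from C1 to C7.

C1 — 4 σ bonds. Steric number 4, so sp3.
C2 carries 4 σ bonds, giving a steric number of 4, so it is sp3.
C3 — 3 σ bonds, plus one π bond. Steric number 3, so sp2.
C4 (3 σ bonds, plus one π bond) has steric number 3: sp2.
C5: 4 σ bonds; 4 regions of electron density → sp3.
C6 is sp2: 3 σ bonds, plus one π bond, 3 electron-density regions.
C7: 3 σ bonds, plus one π bond — 3 electron domains, sp2.

C1 sp3, C2 sp3, C3 sp2, C4 sp2, C5 sp3, C6 sp2, C7 sp2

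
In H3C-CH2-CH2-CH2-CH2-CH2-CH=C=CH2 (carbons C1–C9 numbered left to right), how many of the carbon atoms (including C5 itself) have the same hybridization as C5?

6

C5 is sp3 (only σ bonds).
C1: sp3 ✓
C2: sp3 ✓
C3: sp3 ✓
C4: sp3 ✓
C5: sp3 ✓
C6: sp3 ✓
C7: sp2
C8: sp
C9: sp2
6 carbons are sp3.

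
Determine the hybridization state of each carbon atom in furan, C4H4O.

Each carbon atom (3 σ bonds, plus one π bond) has steric number 3: sp2.

sp^2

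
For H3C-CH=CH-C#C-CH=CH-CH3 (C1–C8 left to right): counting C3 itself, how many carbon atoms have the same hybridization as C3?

4

C3 is sp2 (one π bond).
C1: sp3
C2: sp2 ✓
C3: sp2 ✓
C4: sp
C5: sp
C6: sp2 ✓
C7: sp2 ✓
C8: sp3
4 carbons are sp2.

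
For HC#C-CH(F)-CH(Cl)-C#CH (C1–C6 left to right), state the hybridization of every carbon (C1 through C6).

C1 has 2 σ bonds, plus two π bonds: steric number 2 → sp.
C2 (2 σ bonds, plus two π bonds) has steric number 2: sp.
C3: 4 σ bonds; 4 regions of electron density → sp3.
C4 — 4 σ bonds. Steric number 4, so sp3.
C5 carries 2 σ bonds, plus two π bonds, giving a steric number of 2, so it is sp.
C6 — 2 σ bonds, plus two π bonds. Steric number 2, so sp.

C1 sp, C2 sp, C3 sp3, C4 sp3, C5 sp, C6 sp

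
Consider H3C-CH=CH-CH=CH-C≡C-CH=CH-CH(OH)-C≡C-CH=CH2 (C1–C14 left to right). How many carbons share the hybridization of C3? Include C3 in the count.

8

C3 is sp2 (one π bond).
C1: sp3
C2: sp2 ✓
C3: sp2 ✓
C4: sp2 ✓
C5: sp2 ✓
C6: sp
C7: sp
C8: sp2 ✓
C9: sp2 ✓
C10: sp3
C11: sp
C12: sp
C13: sp2 ✓
C14: sp2 ✓
8 carbons are sp2.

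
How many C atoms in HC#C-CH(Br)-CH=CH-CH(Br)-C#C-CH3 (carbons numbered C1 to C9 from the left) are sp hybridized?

C1: sp ✓
C2: sp ✓
C3: sp3
C4: sp2
C5: sp2
C6: sp3
C7: sp ✓
C8: sp ✓
C9: sp3
C1, C2, C7, C8 → 4 sp carbons.

4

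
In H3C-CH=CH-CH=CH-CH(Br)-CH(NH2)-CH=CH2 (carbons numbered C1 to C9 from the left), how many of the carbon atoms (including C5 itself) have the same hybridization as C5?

6

C5 is sp2 (one π bond).
C1: sp3
C2: sp2 ✓
C3: sp2 ✓
C4: sp2 ✓
C5: sp2 ✓
C6: sp3
C7: sp3
C8: sp2 ✓
C9: sp2 ✓
6 carbons are sp2.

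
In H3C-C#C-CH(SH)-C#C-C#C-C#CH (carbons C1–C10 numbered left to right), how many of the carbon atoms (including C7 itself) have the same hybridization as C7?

8

C7 is sp (two π bonds).
C1: sp3
C2: sp ✓
C3: sp ✓
C4: sp3
C5: sp ✓
C6: sp ✓
C7: sp ✓
C8: sp ✓
C9: sp ✓
C10: sp ✓
8 carbons are sp.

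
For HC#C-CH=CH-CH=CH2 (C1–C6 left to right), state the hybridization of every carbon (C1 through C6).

C1 carries 2 σ bonds, plus two π bonds, giving a steric number of 2, so it is sp.
C2 has 2 σ bonds, plus two π bonds: steric number 2 → sp.
C3: 3 σ bonds, plus one π bond — 3 electron domains, sp2.
C4 — 3 σ bonds, plus one π bond. Steric number 3, so sp2.
C5: 3 σ bonds, plus one π bond; 3 regions of electron density → sp2.
C6 (3 σ bonds, plus one π bond) has steric number 3: sp2.

C1 sp, C2 sp, C3 sp2, C4 sp2, C5 sp2, C6 sp2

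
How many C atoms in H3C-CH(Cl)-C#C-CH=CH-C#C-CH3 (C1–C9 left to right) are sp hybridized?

4

C1: sp3
C2: sp3
C3: sp ✓
C4: sp ✓
C5: sp2
C6: sp2
C7: sp ✓
C8: sp ✓
C9: sp3
C3, C4, C7, C8 → 4 sp carbons.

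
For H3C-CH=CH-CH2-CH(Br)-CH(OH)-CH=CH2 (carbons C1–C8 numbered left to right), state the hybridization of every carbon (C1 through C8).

C1 sp3, C2 sp2, C3 sp2, C4 sp3, C5 sp3, C6 sp3, C7 sp2, C8 sp2

C1 is sp3: 4 σ bonds, 4 electron-density regions.
C2 (3 σ bonds, plus one π bond) has steric number 3: sp2.
C3: 3 σ bonds, plus one π bond — 3 electron domains, sp2.
C4 (4 σ bonds) has steric number 4: sp3.
C5 (4 σ bonds) has steric number 4: sp3.
C6 (4 σ bonds) has steric number 4: sp3.
C7 has 3 σ bonds, plus one π bond: steric number 3 → sp2.
C8 has 3 σ bonds, plus one π bond: steric number 3 → sp2.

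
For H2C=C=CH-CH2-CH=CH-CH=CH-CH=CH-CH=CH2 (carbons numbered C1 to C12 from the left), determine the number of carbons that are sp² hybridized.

10

C1: sp2 ✓
C2: sp
C3: sp2 ✓
C4: sp3
C5: sp2 ✓
C6: sp2 ✓
C7: sp2 ✓
C8: sp2 ✓
C9: sp2 ✓
C10: sp2 ✓
C11: sp2 ✓
C12: sp2 ✓
C1, C3, C5, C6, C7, C8, C9, C10, C11, C12 → 10 sp2 carbons.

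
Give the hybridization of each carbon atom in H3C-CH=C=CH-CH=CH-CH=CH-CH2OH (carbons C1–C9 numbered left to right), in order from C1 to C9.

C1 sp3, C2 sp2, C3 sp, C4 sp2, C5 sp2, C6 sp2, C7 sp2, C8 sp2, C9 sp3

C1 carries 4 σ bonds, giving a steric number of 4, so it is sp3.
C2: 3 σ bonds, plus one π bond — 3 electron domains, sp2.
C3 — 2 σ bonds, plus two π bonds. Steric number 2, so sp.
C4: 3 σ bonds, plus one π bond; 3 regions of electron density → sp2.
C5 carries 3 σ bonds, plus one π bond, giving a steric number of 3, so it is sp2.
C6 — 3 σ bonds, plus one π bond. Steric number 3, so sp2.
C7: 3 σ bonds, plus one π bond; 3 regions of electron density → sp2.
C8 is sp2: 3 σ bonds, plus one π bond, 3 electron-density regions.
C9: 4 σ bonds; 4 regions of electron density → sp3.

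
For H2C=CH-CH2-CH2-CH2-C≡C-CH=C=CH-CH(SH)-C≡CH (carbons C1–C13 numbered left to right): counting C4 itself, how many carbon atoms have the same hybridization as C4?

4

C4 is sp3 (only σ bonds).
C1: sp2
C2: sp2
C3: sp3 ✓
C4: sp3 ✓
C5: sp3 ✓
C6: sp
C7: sp
C8: sp2
C9: sp
C10: sp2
C11: sp3 ✓
C12: sp
C13: sp
4 carbons are sp3.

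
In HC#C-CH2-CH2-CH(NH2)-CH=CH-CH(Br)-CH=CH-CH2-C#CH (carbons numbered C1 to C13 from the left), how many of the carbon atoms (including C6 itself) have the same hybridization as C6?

C6 is sp2 (one π bond).
C1: sp
C2: sp
C3: sp3
C4: sp3
C5: sp3
C6: sp2 ✓
C7: sp2 ✓
C8: sp3
C9: sp2 ✓
C10: sp2 ✓
C11: sp3
C12: sp
C13: sp
4 carbons are sp2.

4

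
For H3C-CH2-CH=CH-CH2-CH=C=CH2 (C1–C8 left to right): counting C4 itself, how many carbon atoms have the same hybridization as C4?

C4 is sp2 (one π bond).
C1: sp3
C2: sp3
C3: sp2 ✓
C4: sp2 ✓
C5: sp3
C6: sp2 ✓
C7: sp
C8: sp2 ✓
4 carbons are sp2.

4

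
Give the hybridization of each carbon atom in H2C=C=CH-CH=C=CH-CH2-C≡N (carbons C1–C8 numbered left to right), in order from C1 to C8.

C1 (3 σ bonds, plus one π bond) has steric number 3: sp2.
C2: 2 σ bonds, plus two π bonds; 2 regions of electron density → sp.
C3 carries 3 σ bonds, plus one π bond, giving a steric number of 3, so it is sp2.
C4: 3 σ bonds, plus one π bond — 3 electron domains, sp2.
C5 — 2 σ bonds, plus two π bonds. Steric number 2, so sp.
C6 is sp2: 3 σ bonds, plus one π bond, 3 electron-density regions.
C7 has 4 σ bonds: steric number 4 → sp3.
C8 has 2 σ bonds, plus two π bonds: steric number 2 → sp.

C1 sp2, C2 sp, C3 sp2, C4 sp2, C5 sp, C6 sp2, C7 sp3, C8 sp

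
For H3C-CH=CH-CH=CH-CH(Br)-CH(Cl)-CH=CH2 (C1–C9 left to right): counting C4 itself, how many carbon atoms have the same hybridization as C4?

6

C4 is sp2 (one π bond).
C1: sp3
C2: sp2 ✓
C3: sp2 ✓
C4: sp2 ✓
C5: sp2 ✓
C6: sp3
C7: sp3
C8: sp2 ✓
C9: sp2 ✓
6 carbons are sp2.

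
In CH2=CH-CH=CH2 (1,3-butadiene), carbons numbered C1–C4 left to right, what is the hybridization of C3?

C3 — 3 σ bonds, plus one π bond. Steric number 3, so sp2.

sp^2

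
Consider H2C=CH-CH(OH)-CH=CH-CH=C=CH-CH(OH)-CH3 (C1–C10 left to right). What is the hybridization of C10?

C10 — 4 σ bonds. Steric number 4, so sp3.

sp³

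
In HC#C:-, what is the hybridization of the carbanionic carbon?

sp

One σ bond + one lone pair = steric number 2 → sp.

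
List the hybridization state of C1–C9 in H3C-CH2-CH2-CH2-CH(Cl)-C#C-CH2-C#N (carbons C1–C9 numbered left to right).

C1 sp3, C2 sp3, C3 sp3, C4 sp3, C5 sp3, C6 sp, C7 sp, C8 sp3, C9 sp

C1 carries 4 σ bonds, giving a steric number of 4, so it is sp3.
C2 (4 σ bonds) has steric number 4: sp3.
C3 has 4 σ bonds: steric number 4 → sp3.
C4 (4 σ bonds) has steric number 4: sp3.
C5 (4 σ bonds) has steric number 4: sp3.
C6 — 2 σ bonds, plus two π bonds. Steric number 2, so sp.
C7 carries 2 σ bonds, plus two π bonds, giving a steric number of 2, so it is sp.
C8: 4 σ bonds — 4 electron domains, sp3.
C9 (2 σ bonds, plus two π bonds) has steric number 2: sp.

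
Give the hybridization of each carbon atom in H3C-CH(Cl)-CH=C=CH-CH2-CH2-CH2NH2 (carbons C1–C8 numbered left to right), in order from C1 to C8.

C1 is sp3: 4 σ bonds, 4 electron-density regions.
C2 — 4 σ bonds. Steric number 4, so sp3.
C3 (3 σ bonds, plus one π bond) has steric number 3: sp2.
C4: 2 σ bonds, plus two π bonds — 2 electron domains, sp.
C5 — 3 σ bonds, plus one π bond. Steric number 3, so sp2.
C6 is sp3: 4 σ bonds, 4 electron-density regions.
C7 is sp3: 4 σ bonds, 4 electron-density regions.
C8 (4 σ bonds) has steric number 4: sp3.

C1 sp3, C2 sp3, C3 sp2, C4 sp, C5 sp2, C6 sp3, C7 sp3, C8 sp3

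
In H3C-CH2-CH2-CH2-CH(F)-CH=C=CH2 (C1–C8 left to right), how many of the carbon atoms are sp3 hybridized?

C1: sp3 ✓
C2: sp3 ✓
C3: sp3 ✓
C4: sp3 ✓
C5: sp3 ✓
C6: sp2
C7: sp
C8: sp2
C1, C2, C3, C4, C5 → 5 sp3 carbons.

5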